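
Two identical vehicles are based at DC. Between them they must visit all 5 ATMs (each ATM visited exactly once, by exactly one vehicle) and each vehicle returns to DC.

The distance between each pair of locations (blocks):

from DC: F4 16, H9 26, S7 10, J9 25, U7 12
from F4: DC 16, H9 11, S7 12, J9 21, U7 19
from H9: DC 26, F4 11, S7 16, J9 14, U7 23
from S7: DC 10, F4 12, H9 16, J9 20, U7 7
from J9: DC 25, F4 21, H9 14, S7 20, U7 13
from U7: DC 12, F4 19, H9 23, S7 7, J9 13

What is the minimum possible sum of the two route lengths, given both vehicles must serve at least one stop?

86 blocks — the smallest possible combined total.

There are 2^4 − 1 = 15 ways to divide the 5 stops into two non-empty groups. For each, the best each vehicle can do is its own shortest tour through its group:
  {F4} + {H9, S7, J9, U7}: 32 + 65 = 97
  {H9} + {F4, S7, J9, U7}: 52 + 67 = 119
  {F4, H9} + {S7, J9, U7}: 53 + 55 = 108
  {S7} + {F4, H9, J9, U7}: 20 + 66 = 86
  {F4, S7} + {H9, J9, U7}: 38 + 65 = 103
  {H9, S7} + {F4, J9, U7}: 52 + 62 = 114
  … (15 splits in total)
Best: vehicle 1 DC → S7 → DC = 20; vehicle 2 DC → F4 → H9 → J9 → U7 → DC = 66; combined 86.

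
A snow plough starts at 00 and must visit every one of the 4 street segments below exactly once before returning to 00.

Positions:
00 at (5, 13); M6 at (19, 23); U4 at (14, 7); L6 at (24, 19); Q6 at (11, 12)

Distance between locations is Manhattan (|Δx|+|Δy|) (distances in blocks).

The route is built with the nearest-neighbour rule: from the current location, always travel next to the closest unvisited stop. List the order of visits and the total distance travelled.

At 00 the remaining stops are Q6 7, U4 15, M6 24, L6 25; go to Q6.
At Q6 the remaining stops are U4 8, M6 19, L6 20; go to U4.
At U4 the remaining stops are M6 21, L6 22; go to M6.
At M6 the remaining stops are L6 9; go to L6.
Return L6→00: 25.
Total = 7 + 8 + 21 + 9 + 25 = 70.

70 blocks along 00 → Q6 → U4 → M6 → L6 → 00.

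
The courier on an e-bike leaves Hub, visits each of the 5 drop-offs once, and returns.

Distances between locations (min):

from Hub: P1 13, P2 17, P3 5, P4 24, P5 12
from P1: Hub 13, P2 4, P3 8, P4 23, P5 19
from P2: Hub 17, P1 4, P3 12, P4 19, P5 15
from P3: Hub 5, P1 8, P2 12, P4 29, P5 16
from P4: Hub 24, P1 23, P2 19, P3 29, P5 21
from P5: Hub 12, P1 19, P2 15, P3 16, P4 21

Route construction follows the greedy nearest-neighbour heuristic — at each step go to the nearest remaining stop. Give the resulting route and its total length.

At Hub the remaining stops are P3 5, P5 12, P1 13, P2 17, P4 24; go to P3.
At P3 the remaining stops are P1 8, P2 12, P5 16, P4 29; go to P1.
At P1 the remaining stops are P2 4, P5 19, P4 23; go to P2.
At P2 the remaining stops are P5 15, P4 19; go to P5.
At P5 the remaining stops are P4 21; go to P4.
Return P4→Hub: 24.
Total = 5 + 8 + 4 + 15 + 21 + 24 = 77.

77 min along Hub → P3 → P1 → P2 → P5 → P4 → Hub.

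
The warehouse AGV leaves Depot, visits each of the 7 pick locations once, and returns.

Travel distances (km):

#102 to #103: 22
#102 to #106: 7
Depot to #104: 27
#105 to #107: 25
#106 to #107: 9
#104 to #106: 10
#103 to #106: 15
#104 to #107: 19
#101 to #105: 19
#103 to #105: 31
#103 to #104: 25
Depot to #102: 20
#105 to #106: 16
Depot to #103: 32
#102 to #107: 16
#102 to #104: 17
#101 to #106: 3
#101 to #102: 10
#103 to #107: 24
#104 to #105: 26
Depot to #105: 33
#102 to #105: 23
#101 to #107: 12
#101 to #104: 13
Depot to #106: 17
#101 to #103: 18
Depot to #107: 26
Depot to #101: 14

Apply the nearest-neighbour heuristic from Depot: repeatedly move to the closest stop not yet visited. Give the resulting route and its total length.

Depot → [#101:14 / #106:17 / #102:20 / #107:26 / #104:27 / #103:32 / #105:33] → #101 (14)
#101 → [#106:3 / #102:10 / #107:12 / #104:13 / #103:18 / #105:19] → #106 (3)
#106 → [#102:7 / #107:9 / #104:10 / #103:15 / #105:16] → #102 (7)
#102 → [#107:16 / #104:17 / #103:22 / #105:23] → #107 (16)
#107 → [#104:19 / #103:24 / #105:25] → #104 (19)
#104 → [#103:25 / #105:26] → #103 (25)
#103 → [#105:31] → #105 (31)
Return #105→Depot: 33.
Total = 14 + 3 + 7 + 16 + 19 + 25 + 31 + 33 = 148.

148 km along Depot → #101 → #106 → #102 → #107 → #104 → #103 → #105 → Depot.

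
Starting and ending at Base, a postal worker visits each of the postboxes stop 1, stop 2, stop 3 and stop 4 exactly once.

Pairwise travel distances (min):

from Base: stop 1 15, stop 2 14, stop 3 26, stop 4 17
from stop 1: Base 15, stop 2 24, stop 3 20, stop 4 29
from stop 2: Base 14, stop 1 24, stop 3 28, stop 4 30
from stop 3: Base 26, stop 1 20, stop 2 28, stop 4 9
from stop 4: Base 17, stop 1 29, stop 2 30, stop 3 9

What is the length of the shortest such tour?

Minimum total distance: 84 min.

With 4 stops there are 4!/2 = 12 distinct round trips (a route and its reverse cost the same).
Base - stop 1 - stop 2 - stop 3 - stop 4 - Base: 15+24+28+9+17 = 93
Base - stop 1 - stop 2 - stop 4 - stop 3 - Base: 15+24+30+9+26 = 104
Base - stop 1 - stop 3 - stop 2 - stop 4 - Base: 15+20+28+30+17 = 110
Base - stop 1 - stop 3 - stop 4 - stop 2 - Base: 15+20+9+30+14 = 88
Base - stop 1 - stop 4 - stop 2 - stop 3 - Base: 15+29+30+28+26 = 128
Base - stop 1 - stop 4 - stop 3 - stop 2 - Base: 15+29+9+28+14 = 95
Base - stop 2 - stop 1 - stop 3 - stop 4 - Base: 14+24+20+9+17 = 84
Base - stop 2 - stop 1 - stop 4 - stop 3 - Base: 14+24+29+9+26 = 102
Base - stop 2 - stop 3 - stop 1 - stop 4 - Base: 14+28+20+29+17 = 108
Base - stop 2 - stop 4 - stop 1 - stop 3 - Base: 14+30+29+20+26 = 119
Base - stop 3 - stop 1 - stop 2 - stop 4 - Base: 26+20+24+30+17 = 117
Base - stop 3 - stop 2 - stop 1 - stop 4 - Base: 26+28+24+29+17 = 124
The minimum is 84.
One optimal route: Base → stop 2 → stop 1 → stop 3 → stop 4 → Base (or its reverse).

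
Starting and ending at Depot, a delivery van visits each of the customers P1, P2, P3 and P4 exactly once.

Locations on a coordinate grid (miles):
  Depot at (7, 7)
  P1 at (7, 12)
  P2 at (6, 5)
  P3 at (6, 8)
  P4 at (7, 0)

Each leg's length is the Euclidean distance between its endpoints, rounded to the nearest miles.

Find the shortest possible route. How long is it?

With 4 stops there are 4!/2 = 12 distinct round trips (a route and its reverse cost the same).
Depot-P1-P2-P3-P4-Depot: 5+7+3+8+7 = 30
Depot-P1-P2-P4-P3-Depot: 5+7+5+8+1 = 26
Depot-P1-P3-P2-P4-Depot: 5+4+3+5+7 = 24
Depot-P1-P3-P4-P2-Depot: 5+4+8+5+2 = 24
Depot-P1-P4-P2-P3-Depot: 5+12+5+3+1 = 26
Depot-P1-P4-P3-P2-Depot: 5+12+8+3+2 = 30
Depot-P2-P1-P3-P4-Depot: 2+7+4+8+7 = 28
Depot-P2-P1-P4-P3-Depot: 2+7+12+8+1 = 30
Depot-P2-P3-P1-P4-Depot: 2+3+4+12+7 = 28
Depot-P2-P4-P1-P3-Depot: 2+5+12+4+1 = 24
Depot-P3-P1-P2-P4-Depot: 1+4+7+5+7 = 24
Depot-P3-P2-P1-P4-Depot: 1+3+7+12+7 = 30
The minimum is 24.
One optimal route: Depot → P1 → P3 → P2 → P4 → Depot (or its reverse).

Shortest round trip = 24 miles.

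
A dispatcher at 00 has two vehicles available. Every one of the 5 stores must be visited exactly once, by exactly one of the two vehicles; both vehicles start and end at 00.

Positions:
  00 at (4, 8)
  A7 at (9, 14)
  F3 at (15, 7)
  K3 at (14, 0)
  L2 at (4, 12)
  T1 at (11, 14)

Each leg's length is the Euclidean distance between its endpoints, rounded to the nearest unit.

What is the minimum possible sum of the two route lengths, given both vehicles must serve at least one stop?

Minimum combined distance: 46.

Check every non-empty split of the stops between the two vehicles; for each half take its own optimal tour:
  {A7} + {F3, K3, L2, T1}: 16 + 39 = 55
  {F3} + {A7, K3, L2, T1}: 22 + 38 = 60
  {A7, F3} + {K3, L2, T1}: 28 + 38 = 66
  {K3} + {A7, F3, L2, T1}: 26 + 30 = 56
  {A7, K3} + {F3, L2, T1}: 36 + 30 = 66
  {F3, K3} + {A7, L2, T1}: 31 + 20 = 51
  … (15 splits in total)
  {L2} + {A7, F3, K3, T1}: 8 + 38 = 46  ← best
Best: vehicle 1 00 → L2 → 00 = 8; vehicle 2 00 → A7 → T1 → F3 → K3 → 00 = 38; combined 46.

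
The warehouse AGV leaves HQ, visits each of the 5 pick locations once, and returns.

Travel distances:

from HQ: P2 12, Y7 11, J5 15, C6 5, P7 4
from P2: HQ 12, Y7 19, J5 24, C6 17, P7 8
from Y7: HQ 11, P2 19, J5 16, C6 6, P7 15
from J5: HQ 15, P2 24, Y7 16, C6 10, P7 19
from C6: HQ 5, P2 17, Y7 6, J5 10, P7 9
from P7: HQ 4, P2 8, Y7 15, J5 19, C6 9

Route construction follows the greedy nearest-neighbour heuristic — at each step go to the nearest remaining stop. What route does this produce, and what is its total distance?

From HQ: distances to unvisited — P7=4, C6=5, Y7=11, P2=12, J5=15. Nearest is P7 (4).
From P7: distances to unvisited — P2=8, C6=9, Y7=15, J5=19. Nearest is P2 (8).
From P2: distances to unvisited — C6=17, Y7=19, J5=24. Nearest is C6 (17).
From C6: distances to unvisited — Y7=6, J5=10. Nearest is Y7 (6).
From Y7: distances to unvisited — J5=16. Nearest is J5 (16).
Return J5→HQ: 15.
Total = 4 + 8 + 17 + 6 + 16 + 15 = 66.

Total distance 66 via the nearest-neighbour route HQ → P7 → P2 → C6 → Y7 → J5 → HQ.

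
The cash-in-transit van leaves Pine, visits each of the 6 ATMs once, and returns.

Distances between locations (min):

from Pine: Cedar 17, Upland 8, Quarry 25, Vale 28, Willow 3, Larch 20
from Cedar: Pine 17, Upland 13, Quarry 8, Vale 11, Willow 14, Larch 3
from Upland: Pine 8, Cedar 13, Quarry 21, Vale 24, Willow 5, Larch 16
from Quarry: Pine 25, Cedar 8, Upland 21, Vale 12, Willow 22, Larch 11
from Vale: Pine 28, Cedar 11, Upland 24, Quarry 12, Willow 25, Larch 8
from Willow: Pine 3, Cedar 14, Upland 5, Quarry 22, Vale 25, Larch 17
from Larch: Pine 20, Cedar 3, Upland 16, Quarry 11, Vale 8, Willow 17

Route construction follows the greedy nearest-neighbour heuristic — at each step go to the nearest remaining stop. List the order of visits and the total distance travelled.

Pine → [Willow:3 / Upland:8 / Cedar:17 / Larch:20 / Quarry:25 / Vale:28] → Willow (3)
Willow → [Upland:5 / Cedar:14 / Larch:17 / Quarry:22 / Vale:25] → Upland (5)
Upland → [Cedar:13 / Larch:16 / Quarry:21 / Vale:24] → Cedar (13)
Cedar → [Larch:3 / Quarry:8 / Vale:11] → Larch (3)
Larch → [Vale:8 / Quarry:11] → Vale (8)
Vale → [Quarry:12] → Quarry (12)
Return Quarry→Pine: 25.
Total = 3 + 5 + 13 + 3 + 8 + 12 + 25 = 69.

Nearest-neighbour total = 69 min; route Pine → Willow → Upland → Cedar → Larch → Vale → Quarry → Pine.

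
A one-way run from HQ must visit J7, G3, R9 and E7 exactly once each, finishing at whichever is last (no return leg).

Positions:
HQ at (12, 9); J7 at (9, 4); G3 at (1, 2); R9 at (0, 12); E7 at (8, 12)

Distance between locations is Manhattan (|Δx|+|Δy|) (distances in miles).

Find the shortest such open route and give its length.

36 miles — the minimum one-way total.

There are 4! = 24 possible orderings.
HQ → J7 → G3 → R9 → E7: 8+10+11+8 = 37
HQ → J7 → G3 → E7 → R9: 8+10+17+8 = 43
HQ → J7 → R9 → G3 → E7: 8+17+11+17 = 53
HQ → J7 → R9 → E7 → G3: 8+17+8+17 = 50
HQ → J7 → E7 → G3 → R9: 8+9+17+11 = 45
HQ → J7 → E7 → R9 → G3: 8+9+8+11 = 36
HQ → G3 → J7 → R9 → E7: 18+10+17+8 = 53
HQ → G3 → J7 → E7 → R9: 18+10+9+8 = 45
HQ → G3 → R9 → J7 → E7: 18+11+17+9 = 55
HQ → G3 → R9 → E7 → J7: 18+11+8+9 = 46
HQ → G3 → E7 → J7 → R9: 18+17+9+17 = 61
HQ → G3 → E7 → R9 → J7: 18+17+8+17 = 60
HQ → R9 → J7 → G3 → E7: 15+17+10+17 = 59
HQ → R9 → J7 → E7 → G3: 15+17+9+17 = 58
… (10 more)
The minimum is 36.
One shortest path: HQ → J7 → E7 → R9 → G3.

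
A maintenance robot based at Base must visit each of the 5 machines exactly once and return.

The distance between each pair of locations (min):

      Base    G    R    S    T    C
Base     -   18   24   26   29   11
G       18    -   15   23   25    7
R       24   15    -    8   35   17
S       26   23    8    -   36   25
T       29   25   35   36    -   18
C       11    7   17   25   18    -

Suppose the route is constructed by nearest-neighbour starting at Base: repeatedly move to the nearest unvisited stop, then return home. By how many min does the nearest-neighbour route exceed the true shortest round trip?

Base: C=11, G=18, R=24, S=26, T=29 ⇒ C
C: G=7, R=17, T=18, S=25 ⇒ G
G: R=15, S=23, T=25 ⇒ R
R: S=8, T=35 ⇒ S
S: T=36 ⇒ T
NN route Base → C → G → R → S → T → Base costs 106.
Optimal: Base → S → R → G → T → C → Base costs 103 (by enumerating all 60 distinct tours).
Excess = 106 − 103 = 3.

3 min longer than the optimal tour.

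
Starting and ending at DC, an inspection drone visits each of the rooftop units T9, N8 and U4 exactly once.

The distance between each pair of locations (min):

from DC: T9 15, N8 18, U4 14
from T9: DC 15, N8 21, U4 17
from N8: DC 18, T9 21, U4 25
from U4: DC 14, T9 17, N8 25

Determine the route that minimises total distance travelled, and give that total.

Shortest round trip = 70 min.

DC - T9 - N8 - U4 - DC: 15+21+25+14 = 75
DC - T9 - U4 - N8 - DC: 15+17+25+18 = 75
DC - N8 - T9 - U4 - DC: 18+21+17+14 = 70
The minimum is 70.
One optimal route: DC → N8 → T9 → U4 → DC (or its reverse).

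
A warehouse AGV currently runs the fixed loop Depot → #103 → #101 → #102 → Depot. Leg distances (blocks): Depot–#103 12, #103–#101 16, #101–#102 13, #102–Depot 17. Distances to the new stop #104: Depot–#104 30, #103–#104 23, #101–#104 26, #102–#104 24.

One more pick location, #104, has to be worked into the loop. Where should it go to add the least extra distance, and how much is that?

Insertion cost between consecutive stops i–j is d(i,#104) + d(#104,j) − d(i,j):
  between Depot and #103: 30 + 23 − 12 = 41
  between #103 and #101: 23 + 26 − 16 = 33
  between #101 and #102: 26 + 24 − 13 = 37
  between #102 and Depot: 24 + 30 − 17 = 37
Cheapest insertion is between #103 and #101, adding 33.
New total = 58 + 33 = 91.

Minimum extra distance: 33 blocks, inserting #104 between #103 and #101.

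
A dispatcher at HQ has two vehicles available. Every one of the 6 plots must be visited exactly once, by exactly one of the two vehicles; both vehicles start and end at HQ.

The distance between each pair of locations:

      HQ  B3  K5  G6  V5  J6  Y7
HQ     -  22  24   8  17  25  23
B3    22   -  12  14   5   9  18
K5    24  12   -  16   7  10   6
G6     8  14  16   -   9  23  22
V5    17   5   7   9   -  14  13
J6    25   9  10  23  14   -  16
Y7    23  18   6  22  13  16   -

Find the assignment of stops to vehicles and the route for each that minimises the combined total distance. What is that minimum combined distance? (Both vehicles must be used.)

There are 2^5 − 1 = 31 ways to divide the 6 stops into two non-empty groups. For each, the best each vehicle can do is its own shortest tour through its group:
  {B3} + {K5, G6, V5, J6, Y7}: 44 + 70 = 114
  {K5} + {B3, G6, V5, J6, Y7}: 48 + 70 = 118
  {B3, K5} + {G6, V5, J6, Y7}: 58 + 70 = 128
  {G6} + {B3, K5, V5, J6, Y7}: 16 + 70 = 86
  {B3, G6} + {K5, V5, J6, Y7}: 44 + 70 = 114
  {K5, G6} + {B3, V5, J6, Y7}: 48 + 70 = 118
  … (31 splits in total)
Best: vehicle 1 HQ → G6 → HQ = 16; vehicle 2 HQ → V5 → B3 → J6 → K5 → Y7 → HQ = 70; combined 86.

Minimum combined distance: 86.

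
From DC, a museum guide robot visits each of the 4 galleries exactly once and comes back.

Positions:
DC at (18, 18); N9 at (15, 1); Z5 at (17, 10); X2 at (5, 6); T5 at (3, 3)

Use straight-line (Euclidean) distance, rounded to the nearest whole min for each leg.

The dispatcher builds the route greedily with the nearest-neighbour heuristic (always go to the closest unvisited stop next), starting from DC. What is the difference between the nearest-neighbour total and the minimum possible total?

The nearest-neighbour route is 2 min longer than optimal.

From DC: Z5=8, N9=17, X2=18, T5=21 → choose Z5 (8).
From Z5: N9=9, X2=13, T5=16 → choose N9 (9).
From N9: X2=11, T5=12 → choose X2 (11).
From X2: T5=4 → choose T5 (4).
NN route DC → Z5 → N9 → X2 → T5 → DC costs 53.
Optimal: DC → Z5 → N9 → T5 → X2 → DC costs 51 (by enumerating all 12 distinct tours).
Excess = 53 − 51 = 2.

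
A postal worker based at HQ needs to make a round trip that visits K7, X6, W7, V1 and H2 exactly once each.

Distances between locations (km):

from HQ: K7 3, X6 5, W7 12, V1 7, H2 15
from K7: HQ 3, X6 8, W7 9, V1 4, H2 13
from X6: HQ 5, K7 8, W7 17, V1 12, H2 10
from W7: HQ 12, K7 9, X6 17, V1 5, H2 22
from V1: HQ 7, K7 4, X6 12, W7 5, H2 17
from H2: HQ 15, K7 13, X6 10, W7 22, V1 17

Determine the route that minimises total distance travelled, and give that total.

HQ → K7 → X6 → W7 → V1 → H2 → HQ: 3+8+17+5+17+15 = 65
HQ → K7 → X6 → W7 → H2 → V1 → HQ: 3+8+17+22+17+7 = 74
HQ → K7 → X6 → V1 → W7 → H2 → HQ: 3+8+12+5+22+15 = 65
HQ → K7 → X6 → V1 → H2 → W7 → HQ: 3+8+12+17+22+12 = 74
HQ → K7 → X6 → H2 → W7 → V1 → HQ: 3+8+10+22+5+7 = 55
HQ → K7 → X6 → H2 → V1 → W7 → HQ: 3+8+10+17+5+12 = 55
HQ → K7 → W7 → X6 → V1 → H2 → HQ: 3+9+17+12+17+15 = 73
HQ → K7 → W7 → X6 → H2 → V1 → HQ: 3+9+17+10+17+7 = 63
HQ → K7 → W7 → V1 → X6 → H2 → HQ: 3+9+5+12+10+15 = 54
HQ → K7 → W7 → V1 → H2 → X6 → HQ: 3+9+5+17+10+5 = 49
HQ → K7 → W7 → H2 → X6 → V1 → HQ: 3+9+22+10+12+7 = 63
HQ → K7 → W7 → H2 → V1 → X6 → HQ: 3+9+22+17+12+5 = 68
HQ → K7 → V1 → X6 → W7 → H2 → HQ: 3+4+12+17+22+15 = 73
HQ → K7 → V1 → X6 → H2 → W7 → HQ: 3+4+12+10+22+12 = 63
… (46 more)
The minimum is 49.
One optimal route: HQ → K7 → W7 → V1 → H2 → X6 → HQ (or its reverse).

Minimum total distance: 49 km.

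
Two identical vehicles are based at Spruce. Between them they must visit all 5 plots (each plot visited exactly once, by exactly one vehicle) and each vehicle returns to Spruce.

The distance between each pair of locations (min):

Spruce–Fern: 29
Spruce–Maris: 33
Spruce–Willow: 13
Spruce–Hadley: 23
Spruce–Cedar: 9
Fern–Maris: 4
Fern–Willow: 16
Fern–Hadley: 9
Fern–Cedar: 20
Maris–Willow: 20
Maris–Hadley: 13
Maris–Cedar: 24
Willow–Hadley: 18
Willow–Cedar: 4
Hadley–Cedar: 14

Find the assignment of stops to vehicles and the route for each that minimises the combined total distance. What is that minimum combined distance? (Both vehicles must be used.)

Check every non-empty split of the stops between the two vehicles; for each half take its own optimal tour:
  {Fern} + {Maris, Willow, Hadley, Cedar}: 58 + 69 = 127
  {Maris} + {Fern, Willow, Hadley, Cedar}: 66 + 61 = 127
  {Fern, Maris} + {Willow, Hadley, Cedar}: 66 + 54 = 120
  {Willow} + {Fern, Maris, Hadley, Cedar}: 26 + 69 = 95
  {Fern, Willow} + {Maris, Hadley, Cedar}: 58 + 69 = 127
  {Maris, Willow} + {Fern, Hadley, Cedar}: 66 + 61 = 127
  … (15 splits in total)
  {Fern, Maris, Willow, Hadley} + {Cedar}: 69 + 18 = 87  ← best
Best: vehicle 1 Spruce → Willow → Fern → Maris → Hadley → Spruce = 69; vehicle 2 Spruce → Cedar → Spruce = 18; combined 87.

Minimum combined distance: 87 min.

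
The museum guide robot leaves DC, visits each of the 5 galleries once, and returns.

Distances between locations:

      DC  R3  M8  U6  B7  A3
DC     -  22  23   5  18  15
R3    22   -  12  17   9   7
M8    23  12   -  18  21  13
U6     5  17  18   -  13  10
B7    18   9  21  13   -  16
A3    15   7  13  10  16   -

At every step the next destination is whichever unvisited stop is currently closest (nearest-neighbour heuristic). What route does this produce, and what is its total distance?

From DC: distances to unvisited — U6=5, A3=15, B7=18, R3=22, M8=23. Nearest is U6 (5).
From U6: distances to unvisited — A3=10, B7=13, R3=17, M8=18. Nearest is A3 (10).
From A3: distances to unvisited — R3=7, M8=13, B7=16. Nearest is R3 (7).
From R3: distances to unvisited — B7=9, M8=12. Nearest is B7 (9).
From B7: distances to unvisited — M8=21. Nearest is M8 (21).
Return M8→DC: 23.
Total = 5 + 10 + 7 + 9 + 21 + 23 = 75.

Nearest-neighbour total = 75; route DC → U6 → A3 → R3 → B7 → M8 → DC.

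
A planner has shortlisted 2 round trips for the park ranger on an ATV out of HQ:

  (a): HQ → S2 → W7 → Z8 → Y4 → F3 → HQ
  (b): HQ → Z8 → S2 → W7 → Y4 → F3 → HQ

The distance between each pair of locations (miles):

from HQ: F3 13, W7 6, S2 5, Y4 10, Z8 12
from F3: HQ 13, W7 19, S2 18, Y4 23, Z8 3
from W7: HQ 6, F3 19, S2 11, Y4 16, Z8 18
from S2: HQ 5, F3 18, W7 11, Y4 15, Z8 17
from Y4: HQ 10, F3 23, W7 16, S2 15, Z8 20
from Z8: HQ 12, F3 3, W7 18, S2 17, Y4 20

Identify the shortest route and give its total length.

90 miles — (a) is the shortest.

(a): 5 + 11 + 18 + 20 + 23 + 13 = 90
(b): 12 + 17 + 11 + 16 + 23 + 13 = 92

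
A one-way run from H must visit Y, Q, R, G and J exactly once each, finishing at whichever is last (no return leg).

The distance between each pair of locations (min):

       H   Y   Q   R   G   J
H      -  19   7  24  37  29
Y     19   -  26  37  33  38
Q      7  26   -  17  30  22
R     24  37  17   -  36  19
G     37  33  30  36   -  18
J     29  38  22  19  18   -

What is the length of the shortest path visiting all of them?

There are 5! = 120 possible orderings.
H → Y → Q → R → G → J: 19+26+17+36+18 = 116
H → Y → Q → R → J → G: 19+26+17+19+18 = 99
H → Y → Q → G → R → J: 19+26+30+36+19 = 130
H → Y → Q → G → J → R: 19+26+30+18+19 = 112
H → Y → Q → J → R → G: 19+26+22+19+36 = 122
H → Y → Q → J → G → R: 19+26+22+18+36 = 121
H → Y → R → Q → G → J: 19+37+17+30+18 = 121
H → Y → R → Q → J → G: 19+37+17+22+18 = 113
H → Y → R → G → Q → J: 19+37+36+30+22 = 144
H → Y → R → G → J → Q: 19+37+36+18+22 = 132
H → Y → R → J → Q → G: 19+37+19+22+30 = 127
H → Y → R → J → G → Q: 19+37+19+18+30 = 123
H → Y → G → Q → R → J: 19+33+30+17+19 = 118
H → Y → G → Q → J → R: 19+33+30+22+19 = 123
… (106 more)
H → Q → R → J → G → Y: 7+17+19+18+33 = 94  ← best
The minimum is 94.
One shortest path: H → Q → R → J → G → Y.

Shortest open route: 94 min.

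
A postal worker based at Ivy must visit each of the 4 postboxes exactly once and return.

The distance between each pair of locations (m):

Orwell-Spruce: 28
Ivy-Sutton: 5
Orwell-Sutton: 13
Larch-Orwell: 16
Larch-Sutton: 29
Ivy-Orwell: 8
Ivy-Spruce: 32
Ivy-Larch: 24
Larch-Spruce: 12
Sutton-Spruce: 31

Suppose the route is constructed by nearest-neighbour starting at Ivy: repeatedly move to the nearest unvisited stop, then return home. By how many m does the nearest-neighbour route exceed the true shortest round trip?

Ivy: Sutton=5, Orwell=8, Larch=24, Spruce=32 ⇒ Sutton
Sutton: Orwell=13, Larch=29, Spruce=31 ⇒ Orwell
Orwell: Larch=16, Spruce=28 ⇒ Larch
Larch: Spruce=12 ⇒ Spruce
NN route Ivy → Sutton → Orwell → Larch → Spruce → Ivy costs 78.
Optimal: Ivy → Orwell → Larch → Spruce → Sutton → Ivy costs 72 (by enumerating all 12 distinct tours).
Excess = 78 − 72 = 6.

The nearest-neighbour route is 6 m longer than optimal.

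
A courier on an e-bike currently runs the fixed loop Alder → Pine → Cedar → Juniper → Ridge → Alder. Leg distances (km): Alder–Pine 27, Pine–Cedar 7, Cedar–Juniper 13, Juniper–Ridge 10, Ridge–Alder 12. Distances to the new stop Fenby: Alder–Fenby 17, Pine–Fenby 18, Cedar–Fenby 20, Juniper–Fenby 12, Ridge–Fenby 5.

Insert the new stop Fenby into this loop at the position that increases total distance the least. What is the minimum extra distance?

Insertion cost between consecutive stops i–j is d(i,Fenby) + d(Fenby,j) − d(i,j):
  between Alder and Pine: 17 + 18 − 27 = 8
  between Pine and Cedar: 18 + 20 − 7 = 31
  between Cedar and Juniper: 20 + 12 − 13 = 19
  between Juniper and Ridge: 12 + 5 − 10 = 7
  between Ridge and Alder: 5 + 17 − 12 = 10
Cheapest insertion is between Juniper and Ridge, adding 7.
New total = 69 + 7 = 76.

Adding 7 km by placing Fenby on the Juniper–Ridge leg.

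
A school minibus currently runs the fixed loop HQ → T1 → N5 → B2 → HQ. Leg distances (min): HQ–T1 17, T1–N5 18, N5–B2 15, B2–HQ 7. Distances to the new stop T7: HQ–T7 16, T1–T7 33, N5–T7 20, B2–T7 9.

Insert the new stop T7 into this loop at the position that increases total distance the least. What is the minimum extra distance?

+14 min — insert T7 between N5 and B2.

Insertion cost between consecutive stops i–j is d(i,T7) + d(T7,j) − d(i,j):
  between HQ and T1: 16 + 33 − 17 = 32
  between T1 and N5: 33 + 20 − 18 = 35
  between N5 and B2: 20 + 9 − 15 = 14
  between B2 and HQ: 9 + 16 − 7 = 18
Cheapest insertion is between N5 and B2, adding 14.
New total = 57 + 14 = 71.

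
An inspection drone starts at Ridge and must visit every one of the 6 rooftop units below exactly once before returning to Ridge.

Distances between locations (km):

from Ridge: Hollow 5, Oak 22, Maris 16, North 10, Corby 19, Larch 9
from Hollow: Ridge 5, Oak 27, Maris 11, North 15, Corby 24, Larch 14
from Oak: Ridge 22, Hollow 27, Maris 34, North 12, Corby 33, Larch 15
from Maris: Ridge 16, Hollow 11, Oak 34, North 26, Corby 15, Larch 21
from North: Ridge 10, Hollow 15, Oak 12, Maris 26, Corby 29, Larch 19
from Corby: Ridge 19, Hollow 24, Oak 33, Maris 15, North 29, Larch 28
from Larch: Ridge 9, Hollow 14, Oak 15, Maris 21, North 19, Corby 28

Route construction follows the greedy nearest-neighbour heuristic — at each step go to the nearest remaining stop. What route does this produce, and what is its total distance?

At Ridge the remaining stops are Hollow 5, Larch 9, North 10, Maris 16, Corby 19, Oak 22; go to Hollow.
At Hollow the remaining stops are Maris 11, Larch 14, North 15, Corby 24, Oak 27; go to Maris.
At Maris the remaining stops are Corby 15, Larch 21, North 26, Oak 34; go to Corby.
At Corby the remaining stops are Larch 28, North 29, Oak 33; go to Larch.
At Larch the remaining stops are Oak 15, North 19; go to Oak.
At Oak the remaining stops are North 12; go to North.
Return North→Ridge: 10.
Total = 5 + 11 + 15 + 28 + 15 + 12 + 10 = 96.

Nearest-neighbour total = 96 km; route Ridge → Hollow → Maris → Corby → Larch → Oak → North → Ridge.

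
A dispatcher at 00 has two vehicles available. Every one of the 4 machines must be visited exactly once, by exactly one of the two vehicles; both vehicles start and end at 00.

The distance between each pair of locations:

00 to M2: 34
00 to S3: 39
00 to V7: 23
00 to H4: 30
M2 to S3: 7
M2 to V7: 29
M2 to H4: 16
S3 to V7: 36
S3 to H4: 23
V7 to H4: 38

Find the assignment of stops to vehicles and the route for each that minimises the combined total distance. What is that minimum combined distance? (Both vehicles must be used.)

Try each way of splitting the stops between the two vehicles (each non-empty) and, for each split, find the best tour for each vehicle:
  {M2} + {S3, V7, H4}: 68 + 112 = 180
  {S3} + {M2, V7, H4}: 78 + 98 = 176
  {M2, S3} + {V7, H4}: 80 + 91 = 171
  {V7} + {M2, S3, H4}: 46 + 92 = 138
  {M2, V7} + {S3, H4}: 86 + 92 = 178
  {S3, V7} + {M2, H4}: 98 + 80 = 178
  … (7 splits in total)
Best: vehicle 1 00 → V7 → 00 = 46; vehicle 2 00 → S3 → M2 → H4 → 00 = 92; combined 138.

138 — the smallest possible combined total.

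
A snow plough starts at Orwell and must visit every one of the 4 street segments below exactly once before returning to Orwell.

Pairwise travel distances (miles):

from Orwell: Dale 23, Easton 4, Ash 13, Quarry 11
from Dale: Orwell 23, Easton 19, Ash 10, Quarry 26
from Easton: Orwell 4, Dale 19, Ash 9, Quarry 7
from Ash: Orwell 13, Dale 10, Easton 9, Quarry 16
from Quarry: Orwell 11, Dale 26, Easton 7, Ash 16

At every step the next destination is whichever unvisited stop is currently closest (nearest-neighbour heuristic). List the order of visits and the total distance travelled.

Total distance 60 miles via the nearest-neighbour route Orwell → Easton → Quarry → Ash → Dale → Orwell.

At Orwell the remaining stops are Easton 4, Quarry 11, Ash 13, Dale 23; go to Easton.
At Easton the remaining stops are Quarry 7, Ash 9, Dale 19; go to Quarry.
At Quarry the remaining stops are Ash 16, Dale 26; go to Ash.
At Ash the remaining stops are Dale 10; go to Dale.
Return Dale→Orwell: 23.
Total = 4 + 7 + 16 + 10 + 23 = 60.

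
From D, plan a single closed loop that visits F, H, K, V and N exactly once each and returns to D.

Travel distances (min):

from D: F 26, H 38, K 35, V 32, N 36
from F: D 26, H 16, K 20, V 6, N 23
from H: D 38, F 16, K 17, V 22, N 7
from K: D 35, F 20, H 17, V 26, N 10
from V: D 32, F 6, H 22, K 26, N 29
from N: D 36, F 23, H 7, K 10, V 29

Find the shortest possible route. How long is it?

There are 60 distinct closed tours to check (reversals are equivalent).
D-F-H-K-V-N-D: 26+16+17+26+29+36 = 150
D-F-H-K-N-V-D: 26+16+17+10+29+32 = 130
D-F-H-V-K-N-D: 26+16+22+26+10+36 = 136
D-F-H-V-N-K-D: 26+16+22+29+10+35 = 138
D-F-H-N-K-V-D: 26+16+7+10+26+32 = 117
D-F-H-N-V-K-D: 26+16+7+29+26+35 = 139
D-F-K-H-V-N-D: 26+20+17+22+29+36 = 150
D-F-K-H-N-V-D: 26+20+17+7+29+32 = 131
D-F-K-V-H-N-D: 26+20+26+22+7+36 = 137
D-F-K-V-N-H-D: 26+20+26+29+7+38 = 146
D-F-K-N-H-V-D: 26+20+10+7+22+32 = 117
D-F-K-N-V-H-D: 26+20+10+29+22+38 = 145
D-F-V-H-K-N-D: 26+6+22+17+10+36 = 117
D-F-V-H-N-K-D: 26+6+22+7+10+35 = 106
… (46 more)
The minimum is 106.
One optimal route: D → F → V → H → N → K → D (or its reverse).

106 min — the shortest possible round trip.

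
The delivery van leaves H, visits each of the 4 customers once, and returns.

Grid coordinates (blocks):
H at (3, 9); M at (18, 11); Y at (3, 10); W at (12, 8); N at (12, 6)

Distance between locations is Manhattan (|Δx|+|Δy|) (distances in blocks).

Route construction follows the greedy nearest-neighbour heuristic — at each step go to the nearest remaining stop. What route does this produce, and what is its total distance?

H → [Y:1 / W:10 / N:12 / M:17] → Y (1)
Y → [W:11 / N:13 / M:16] → W (11)
W → [N:2 / M:9] → N (2)
N → [M:11] → M (11)
Return M→H: 17.
Total = 1 + 11 + 2 + 11 + 17 = 42.

Total distance 42 blocks via the nearest-neighbour route H → Y → W → N → M → H.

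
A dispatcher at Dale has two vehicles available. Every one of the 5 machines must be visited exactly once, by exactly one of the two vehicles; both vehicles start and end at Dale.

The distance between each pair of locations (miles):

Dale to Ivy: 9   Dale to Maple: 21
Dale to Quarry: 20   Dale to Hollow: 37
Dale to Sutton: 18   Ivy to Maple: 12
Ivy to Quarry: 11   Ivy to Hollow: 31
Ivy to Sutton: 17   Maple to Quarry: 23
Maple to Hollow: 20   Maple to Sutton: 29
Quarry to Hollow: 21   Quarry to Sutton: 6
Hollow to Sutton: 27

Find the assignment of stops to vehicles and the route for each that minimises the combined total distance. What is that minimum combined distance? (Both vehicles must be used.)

Try each way of splitting the stops between the two vehicles (each non-empty) and, for each split, find the best tour for each vehicle:
  {Ivy} + {Maple, Quarry, Hollow, Sutton}: 18 + 86 = 104
  {Maple} + {Ivy, Quarry, Hollow, Sutton}: 42 + 85 = 127
  {Ivy, Maple} + {Quarry, Hollow, Sutton}: 42 + 82 = 124
  {Quarry} + {Ivy, Maple, Hollow, Sutton}: 40 + 86 = 126
  {Ivy, Quarry} + {Maple, Hollow, Sutton}: 40 + 86 = 126
  {Maple, Quarry} + {Ivy, Hollow, Sutton}: 64 + 85 = 149
  … (15 splits in total)
Best: vehicle 1 Dale → Ivy → Dale = 18; vehicle 2 Dale → Maple → Hollow → Quarry → Sutton → Dale = 86; combined 104.

104 miles — the smallest possible combined total.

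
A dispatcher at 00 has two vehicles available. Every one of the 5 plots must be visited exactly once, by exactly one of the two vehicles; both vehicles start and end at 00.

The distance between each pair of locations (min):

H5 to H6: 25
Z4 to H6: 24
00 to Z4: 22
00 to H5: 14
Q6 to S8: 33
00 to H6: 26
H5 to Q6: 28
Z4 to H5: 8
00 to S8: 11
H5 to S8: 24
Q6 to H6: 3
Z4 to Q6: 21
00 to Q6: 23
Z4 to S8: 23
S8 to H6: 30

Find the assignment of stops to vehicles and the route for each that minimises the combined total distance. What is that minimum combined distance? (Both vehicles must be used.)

94 min — the smallest possible combined total.

Check every non-empty split of the stops between the two vehicles; for each half take its own optimal tour:
  {Z4} + {H5, Q6, S8, H6}: 44 + 86 = 130
  {H5} + {Z4, Q6, S8, H6}: 28 + 84 = 112
  {Z4, H5} + {Q6, S8, H6}: 44 + 67 = 111
  {Q6} + {Z4, H5, S8, H6}: 46 + 87 = 133
  {Z4, Q6} + {H5, S8, H6}: 66 + 80 = 146
  {H5, Q6} + {Z4, S8, H6}: 65 + 84 = 149
  … (15 splits in total)
  {S8} + {Z4, H5, Q6, H6}: 22 + 72 = 94  ← best
Best: vehicle 1 00 → S8 → 00 = 22; vehicle 2 00 → H5 → Z4 → Q6 → H6 → 00 = 72; combined 94.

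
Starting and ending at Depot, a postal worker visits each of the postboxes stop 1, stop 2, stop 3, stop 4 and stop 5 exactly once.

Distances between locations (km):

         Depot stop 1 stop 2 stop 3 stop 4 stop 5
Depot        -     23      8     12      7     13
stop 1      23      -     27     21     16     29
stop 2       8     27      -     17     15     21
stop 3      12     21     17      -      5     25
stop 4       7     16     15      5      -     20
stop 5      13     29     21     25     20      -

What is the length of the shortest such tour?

Depot-stop 1-stop 2-stop 3-stop 4-stop 5-Depot: 23+27+17+5+20+13 = 105
Depot-stop 1-stop 2-stop 3-stop 5-stop 4-Depot: 23+27+17+25+20+7 = 119
Depot-stop 1-stop 2-stop 4-stop 3-stop 5-Depot: 23+27+15+5+25+13 = 108
Depot-stop 1-stop 2-stop 4-stop 5-stop 3-Depot: 23+27+15+20+25+12 = 122
Depot-stop 1-stop 2-stop 5-stop 3-stop 4-Depot: 23+27+21+25+5+7 = 108
Depot-stop 1-stop 2-stop 5-stop 4-stop 3-Depot: 23+27+21+20+5+12 = 108
Depot-stop 1-stop 3-stop 2-stop 4-stop 5-Depot: 23+21+17+15+20+13 = 109
Depot-stop 1-stop 3-stop 2-stop 5-stop 4-Depot: 23+21+17+21+20+7 = 109
Depot-stop 1-stop 3-stop 4-stop 2-stop 5-Depot: 23+21+5+15+21+13 = 98
Depot-stop 1-stop 3-stop 4-stop 5-stop 2-Depot: 23+21+5+20+21+8 = 98
Depot-stop 1-stop 3-stop 5-stop 2-stop 4-Depot: 23+21+25+21+15+7 = 112
Depot-stop 1-stop 3-stop 5-stop 4-stop 2-Depot: 23+21+25+20+15+8 = 112
Depot-stop 1-stop 4-stop 2-stop 3-stop 5-Depot: 23+16+15+17+25+13 = 109
Depot-stop 1-stop 4-stop 2-stop 5-stop 3-Depot: 23+16+15+21+25+12 = 112
… (46 more)
Depot-stop 2-stop 3-stop 4-stop 1-stop 5-Depot: 8+17+5+16+29+13 = 88  ← best
The minimum is 88.
One optimal route: Depot → stop 2 → stop 3 → stop 4 → stop 1 → stop 5 → Depot (or its reverse).

Shortest round trip = 88 km.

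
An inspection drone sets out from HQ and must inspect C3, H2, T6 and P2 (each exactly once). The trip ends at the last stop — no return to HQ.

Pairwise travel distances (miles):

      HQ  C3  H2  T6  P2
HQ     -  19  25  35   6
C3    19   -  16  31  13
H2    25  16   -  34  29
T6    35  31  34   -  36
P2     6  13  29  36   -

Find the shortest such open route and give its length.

Shortest open route: 69 miles.

There are 4! = 24 possible orderings.
HQ→C3→H2→T6→P2: 19+16+34+36 = 105
HQ→C3→H2→P2→T6: 19+16+29+36 = 100
HQ→C3→T6→H2→P2: 19+31+34+29 = 113
HQ→C3→T6→P2→H2: 19+31+36+29 = 115
HQ→C3→P2→H2→T6: 19+13+29+34 = 95
HQ→C3→P2→T6→H2: 19+13+36+34 = 102
HQ→H2→C3→T6→P2: 25+16+31+36 = 108
HQ→H2→C3→P2→T6: 25+16+13+36 = 90
HQ→H2→T6→C3→P2: 25+34+31+13 = 103
HQ→H2→T6→P2→C3: 25+34+36+13 = 108
HQ→H2→P2→C3→T6: 25+29+13+31 = 98
HQ→H2→P2→T6→C3: 25+29+36+31 = 121
HQ→T6→C3→H2→P2: 35+31+16+29 = 111
HQ→T6→C3→P2→H2: 35+31+13+29 = 108
… (10 more)
HQ→P2→C3→H2→T6: 6+13+16+34 = 69  ← best
The minimum is 69.
One shortest path: HQ → P2 → C3 → H2 → T6.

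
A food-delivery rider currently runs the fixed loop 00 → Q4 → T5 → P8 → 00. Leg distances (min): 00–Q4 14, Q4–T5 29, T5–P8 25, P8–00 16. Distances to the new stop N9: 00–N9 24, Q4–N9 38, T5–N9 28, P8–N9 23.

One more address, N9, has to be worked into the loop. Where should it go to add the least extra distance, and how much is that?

Insertion cost between consecutive stops i–j is d(i,N9) + d(N9,j) − d(i,j):
  between 00 and Q4: 24 + 38 − 14 = 48
  between Q4 and T5: 38 + 28 − 29 = 37
  between T5 and P8: 28 + 23 − 25 = 26
  between P8 and 00: 23 + 24 − 16 = 31
Cheapest insertion is between T5 and P8, adding 26.
New total = 84 + 26 = 110.

Adding 26 min by placing N9 on the T5–P8 leg.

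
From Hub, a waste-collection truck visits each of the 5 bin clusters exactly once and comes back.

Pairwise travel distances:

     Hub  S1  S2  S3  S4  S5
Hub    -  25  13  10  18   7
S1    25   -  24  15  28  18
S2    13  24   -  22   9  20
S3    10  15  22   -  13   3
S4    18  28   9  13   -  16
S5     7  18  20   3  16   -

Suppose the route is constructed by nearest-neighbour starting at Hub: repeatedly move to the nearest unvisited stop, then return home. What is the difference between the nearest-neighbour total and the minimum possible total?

The nearest-neighbour route is 6 longer than optimal.

Hub: S5=7, S3=10, S2=13, S4=18, S1=25 ⇒ S5
S5: S3=3, S4=16, S1=18, S2=20 ⇒ S3
S3: S4=13, S1=15, S2=22 ⇒ S4
S4: S2=9, S1=28 ⇒ S2
S2: S1=24 ⇒ S1
NN route Hub → S5 → S3 → S4 → S2 → S1 → Hub costs 81.
Optimal: Hub → S2 → S4 → S1 → S3 → S5 → Hub costs 75 (by enumerating all 60 distinct tours).
Excess = 81 − 75 = 6.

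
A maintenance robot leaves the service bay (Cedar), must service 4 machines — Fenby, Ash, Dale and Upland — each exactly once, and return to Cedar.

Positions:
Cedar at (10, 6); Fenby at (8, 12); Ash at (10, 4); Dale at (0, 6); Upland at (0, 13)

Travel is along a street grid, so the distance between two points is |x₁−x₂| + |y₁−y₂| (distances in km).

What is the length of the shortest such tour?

With 4 stops there are 4!/2 = 12 distinct round trips (a route and its reverse cost the same).
Cedar-Fenby-Ash-Dale-Upland-Cedar: 8+10+12+7+17 = 54
Cedar-Fenby-Ash-Upland-Dale-Cedar: 8+10+19+7+10 = 54
Cedar-Fenby-Dale-Ash-Upland-Cedar: 8+14+12+19+17 = 70
Cedar-Fenby-Dale-Upland-Ash-Cedar: 8+14+7+19+2 = 50
Cedar-Fenby-Upland-Ash-Dale-Cedar: 8+9+19+12+10 = 58
Cedar-Fenby-Upland-Dale-Ash-Cedar: 8+9+7+12+2 = 38
Cedar-Ash-Fenby-Dale-Upland-Cedar: 2+10+14+7+17 = 50
Cedar-Ash-Fenby-Upland-Dale-Cedar: 2+10+9+7+10 = 38
Cedar-Ash-Dale-Fenby-Upland-Cedar: 2+12+14+9+17 = 54
Cedar-Ash-Upland-Fenby-Dale-Cedar: 2+19+9+14+10 = 54
Cedar-Dale-Fenby-Ash-Upland-Cedar: 10+14+10+19+17 = 70
Cedar-Dale-Ash-Fenby-Upland-Cedar: 10+12+10+9+17 = 58
The minimum is 38.
One optimal route: Cedar → Fenby → Upland → Dale → Ash → Cedar (or its reverse).

38 km — the shortest possible round trip.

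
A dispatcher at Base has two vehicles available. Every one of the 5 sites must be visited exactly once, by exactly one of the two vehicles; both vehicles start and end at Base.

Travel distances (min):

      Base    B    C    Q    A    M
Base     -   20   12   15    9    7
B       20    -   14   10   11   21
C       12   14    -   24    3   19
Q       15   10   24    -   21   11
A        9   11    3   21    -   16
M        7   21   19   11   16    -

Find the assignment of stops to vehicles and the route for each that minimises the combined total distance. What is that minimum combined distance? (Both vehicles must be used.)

There are 2^4 − 1 = 15 ways to divide the 5 stops into two non-empty groups. For each, the best each vehicle can do is its own shortest tour through its group:
  {B} + {C, Q, A, M}: 40 + 54 = 94
  {C} + {B, Q, A, M}: 24 + 48 = 72
  {B, C} + {Q, A, M}: 46 + 48 = 94
  {Q} + {B, C, A, M}: 30 + 54 = 84
  {B, Q} + {C, A, M}: 45 + 38 = 83
  {C, Q} + {B, A, M}: 51 + 48 = 99
  … (15 splits in total)
  {B, C, Q, A} + {M}: 51 + 14 = 65  ← best
Best: vehicle 1 Base → C → A → B → Q → Base = 51; vehicle 2 Base → M → Base = 14; combined 65.

Minimum combined distance: 65 min.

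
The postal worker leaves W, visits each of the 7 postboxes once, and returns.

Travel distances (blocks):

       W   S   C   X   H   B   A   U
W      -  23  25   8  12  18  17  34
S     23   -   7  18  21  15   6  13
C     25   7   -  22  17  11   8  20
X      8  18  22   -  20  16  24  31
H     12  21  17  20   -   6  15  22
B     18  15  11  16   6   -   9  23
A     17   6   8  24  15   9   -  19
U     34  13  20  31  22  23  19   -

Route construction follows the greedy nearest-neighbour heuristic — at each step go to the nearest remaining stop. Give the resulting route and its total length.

Nearest-neighbour total = 112 blocks; route W → X → B → H → A → S → C → U → W.

W → [X:8 / H:12 / A:17 / B:18 / S:23 / C:25 / U:34] → X (8)
X → [B:16 / S:18 / H:20 / C:22 / A:24 / U:31] → B (16)
B → [H:6 / A:9 / C:11 / S:15 / U:23] → H (6)
H → [A:15 / C:17 / S:21 / U:22] → A (15)
A → [S:6 / C:8 / U:19] → S (6)
S → [C:7 / U:13] → C (7)
C → [U:20] → U (20)
Return U→W: 34.
Total = 8 + 16 + 6 + 15 + 6 + 7 + 20 + 34 = 112.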